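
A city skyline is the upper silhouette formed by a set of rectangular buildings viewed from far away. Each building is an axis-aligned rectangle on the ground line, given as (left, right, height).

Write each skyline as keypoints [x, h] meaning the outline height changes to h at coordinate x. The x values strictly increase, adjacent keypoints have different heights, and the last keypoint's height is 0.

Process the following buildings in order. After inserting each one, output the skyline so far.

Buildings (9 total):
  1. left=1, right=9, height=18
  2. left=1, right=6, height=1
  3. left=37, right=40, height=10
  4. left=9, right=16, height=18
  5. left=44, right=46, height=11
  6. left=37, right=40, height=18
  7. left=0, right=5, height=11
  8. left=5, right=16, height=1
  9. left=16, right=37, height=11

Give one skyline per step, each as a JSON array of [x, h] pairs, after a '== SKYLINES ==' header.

== SKYLINES ==
[[1,18],[9,0]]
[[1,18],[9,0]]
[[1,18],[9,0],[37,10],[40,0]]
[[1,18],[16,0],[37,10],[40,0]]
[[1,18],[16,0],[37,10],[40,0],[44,11],[46,0]]
[[1,18],[16,0],[37,18],[40,0],[44,11],[46,0]]
[[0,11],[1,18],[16,0],[37,18],[40,0],[44,11],[46,0]]
[[0,11],[1,18],[16,0],[37,18],[40,0],[44,11],[46,0]]
[[0,11],[1,18],[16,11],[37,18],[40,0],[44,11],[46,0]]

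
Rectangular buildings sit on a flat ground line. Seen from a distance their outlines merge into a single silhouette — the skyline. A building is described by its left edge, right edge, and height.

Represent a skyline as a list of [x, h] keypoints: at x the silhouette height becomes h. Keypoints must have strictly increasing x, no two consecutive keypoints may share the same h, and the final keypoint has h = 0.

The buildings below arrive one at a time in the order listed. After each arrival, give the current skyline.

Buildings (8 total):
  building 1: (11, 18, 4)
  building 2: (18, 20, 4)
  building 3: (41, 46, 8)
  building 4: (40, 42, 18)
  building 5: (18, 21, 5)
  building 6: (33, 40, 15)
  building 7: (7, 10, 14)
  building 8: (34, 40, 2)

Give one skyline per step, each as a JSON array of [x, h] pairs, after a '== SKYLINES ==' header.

== SKYLINES ==
[[11,4],[18,0]]
[[11,4],[20,0]]
[[11,4],[20,0],[41,8],[46,0]]
[[11,4],[20,0],[40,18],[42,8],[46,0]]
[[11,4],[18,5],[21,0],[40,18],[42,8],[46,0]]
[[11,4],[18,5],[21,0],[33,15],[40,18],[42,8],[46,0]]
[[7,14],[10,0],[11,4],[18,5],[21,0],[33,15],[40,18],[42,8],[46,0]]
[[7,14],[10,0],[11,4],[18,5],[21,0],[33,15],[40,18],[42,8],[46,0]]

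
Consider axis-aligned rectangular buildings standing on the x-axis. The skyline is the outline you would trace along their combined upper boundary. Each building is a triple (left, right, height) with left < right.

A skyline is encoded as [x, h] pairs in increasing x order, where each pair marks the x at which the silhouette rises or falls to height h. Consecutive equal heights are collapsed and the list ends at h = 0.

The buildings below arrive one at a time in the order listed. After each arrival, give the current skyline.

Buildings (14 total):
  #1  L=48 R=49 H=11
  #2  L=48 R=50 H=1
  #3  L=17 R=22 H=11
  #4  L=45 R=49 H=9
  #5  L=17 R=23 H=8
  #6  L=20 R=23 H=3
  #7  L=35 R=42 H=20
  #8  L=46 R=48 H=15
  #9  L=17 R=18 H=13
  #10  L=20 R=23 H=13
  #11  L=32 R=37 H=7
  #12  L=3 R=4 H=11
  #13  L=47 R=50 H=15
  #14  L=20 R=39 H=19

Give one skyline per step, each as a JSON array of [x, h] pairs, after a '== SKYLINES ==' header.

== SKYLINES ==
[[48,11],[49,0]]
[[48,11],[49,1],[50,0]]
[[17,11],[22,0],[48,11],[49,1],[50,0]]
[[17,11],[22,0],[45,9],[48,11],[49,1],[50,0]]
[[17,11],[22,8],[23,0],[45,9],[48,11],[49,1],[50,0]]
[[17,11],[22,8],[23,0],[45,9],[48,11],[49,1],[50,0]]
[[17,11],[22,8],[23,0],[35,20],[42,0],[45,9],[48,11],[49,1],[50,0]]
[[17,11],[22,8],[23,0],[35,20],[42,0],[45,9],[46,15],[48,11],[49,1],[50,0]]
[[17,13],[18,11],[22,8],[23,0],[35,20],[42,0],[45,9],[46,15],[48,11],[49,1],[50,0]]
[[17,13],[18,11],[20,13],[23,0],[35,20],[42,0],[45,9],[46,15],[48,11],[49,1],[50,0]]
[[17,13],[18,11],[20,13],[23,0],[32,7],[35,20],[42,0],[45,9],[46,15],[48,11],[49,1],[50,0]]
[[3,11],[4,0],[17,13],[18,11],[20,13],[23,0],[32,7],[35,20],[42,0],[45,9],[46,15],[48,11],[49,1],[50,0]]
[[3,11],[4,0],[17,13],[18,11],[20,13],[23,0],[32,7],[35,20],[42,0],[45,9],[46,15],[50,0]]
[[3,11],[4,0],[17,13],[18,11],[20,19],[35,20],[42,0],[45,9],[46,15],[50,0]]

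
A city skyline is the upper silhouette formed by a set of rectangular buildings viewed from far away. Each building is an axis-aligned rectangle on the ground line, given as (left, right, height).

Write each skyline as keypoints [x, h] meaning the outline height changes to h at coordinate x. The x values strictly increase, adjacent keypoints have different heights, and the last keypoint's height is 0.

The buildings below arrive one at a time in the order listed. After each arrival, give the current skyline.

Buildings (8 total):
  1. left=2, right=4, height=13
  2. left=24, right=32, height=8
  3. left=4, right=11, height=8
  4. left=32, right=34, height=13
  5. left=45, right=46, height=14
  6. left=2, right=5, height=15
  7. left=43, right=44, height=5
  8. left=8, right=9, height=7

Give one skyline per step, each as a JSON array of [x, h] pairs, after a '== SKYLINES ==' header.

== SKYLINES ==
[[2,13],[4,0]]
[[2,13],[4,0],[24,8],[32,0]]
[[2,13],[4,8],[11,0],[24,8],[32,0]]
[[2,13],[4,8],[11,0],[24,8],[32,13],[34,0]]
[[2,13],[4,8],[11,0],[24,8],[32,13],[34,0],[45,14],[46,0]]
[[2,15],[5,8],[11,0],[24,8],[32,13],[34,0],[45,14],[46,0]]
[[2,15],[5,8],[11,0],[24,8],[32,13],[34,0],[43,5],[44,0],[45,14],[46,0]]
[[2,15],[5,8],[11,0],[24,8],[32,13],[34,0],[43,5],[44,0],[45,14],[46,0]]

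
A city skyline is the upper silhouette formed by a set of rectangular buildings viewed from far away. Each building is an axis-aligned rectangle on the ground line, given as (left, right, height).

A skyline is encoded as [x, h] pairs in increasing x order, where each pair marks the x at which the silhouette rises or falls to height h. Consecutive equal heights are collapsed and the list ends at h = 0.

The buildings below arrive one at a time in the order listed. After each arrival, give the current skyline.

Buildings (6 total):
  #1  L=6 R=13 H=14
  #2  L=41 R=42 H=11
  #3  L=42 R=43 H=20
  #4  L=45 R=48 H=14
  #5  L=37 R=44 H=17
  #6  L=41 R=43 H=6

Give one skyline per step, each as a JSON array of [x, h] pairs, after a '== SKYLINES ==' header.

== SKYLINES ==
[[6,14],[13,0]]
[[6,14],[13,0],[41,11],[42,0]]
[[6,14],[13,0],[41,11],[42,20],[43,0]]
[[6,14],[13,0],[41,11],[42,20],[43,0],[45,14],[48,0]]
[[6,14],[13,0],[37,17],[42,20],[43,17],[44,0],[45,14],[48,0]]
[[6,14],[13,0],[37,17],[42,20],[43,17],[44,0],[45,14],[48,0]]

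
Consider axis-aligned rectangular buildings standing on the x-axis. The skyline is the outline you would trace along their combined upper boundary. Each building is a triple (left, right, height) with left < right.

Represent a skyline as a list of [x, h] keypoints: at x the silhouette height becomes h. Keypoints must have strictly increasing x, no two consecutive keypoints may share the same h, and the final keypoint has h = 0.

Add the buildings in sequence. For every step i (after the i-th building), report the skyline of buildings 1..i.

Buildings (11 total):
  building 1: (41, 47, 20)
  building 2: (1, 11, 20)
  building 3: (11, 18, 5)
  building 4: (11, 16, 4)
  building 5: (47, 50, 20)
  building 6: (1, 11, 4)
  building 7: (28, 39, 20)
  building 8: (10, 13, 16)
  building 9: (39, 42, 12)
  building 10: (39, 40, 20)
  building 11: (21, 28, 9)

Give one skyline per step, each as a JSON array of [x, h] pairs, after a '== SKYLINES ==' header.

== SKYLINES ==
[[41,20],[47,0]]
[[1,20],[11,0],[41,20],[47,0]]
[[1,20],[11,5],[18,0],[41,20],[47,0]]
[[1,20],[11,5],[18,0],[41,20],[47,0]]
[[1,20],[11,5],[18,0],[41,20],[50,0]]
[[1,20],[11,5],[18,0],[41,20],[50,0]]
[[1,20],[11,5],[18,0],[28,20],[39,0],[41,20],[50,0]]
[[1,20],[11,16],[13,5],[18,0],[28,20],[39,0],[41,20],[50,0]]
[[1,20],[11,16],[13,5],[18,0],[28,20],[39,12],[41,20],[50,0]]
[[1,20],[11,16],[13,5],[18,0],[28,20],[40,12],[41,20],[50,0]]
[[1,20],[11,16],[13,5],[18,0],[21,9],[28,20],[40,12],[41,20],[50,0]]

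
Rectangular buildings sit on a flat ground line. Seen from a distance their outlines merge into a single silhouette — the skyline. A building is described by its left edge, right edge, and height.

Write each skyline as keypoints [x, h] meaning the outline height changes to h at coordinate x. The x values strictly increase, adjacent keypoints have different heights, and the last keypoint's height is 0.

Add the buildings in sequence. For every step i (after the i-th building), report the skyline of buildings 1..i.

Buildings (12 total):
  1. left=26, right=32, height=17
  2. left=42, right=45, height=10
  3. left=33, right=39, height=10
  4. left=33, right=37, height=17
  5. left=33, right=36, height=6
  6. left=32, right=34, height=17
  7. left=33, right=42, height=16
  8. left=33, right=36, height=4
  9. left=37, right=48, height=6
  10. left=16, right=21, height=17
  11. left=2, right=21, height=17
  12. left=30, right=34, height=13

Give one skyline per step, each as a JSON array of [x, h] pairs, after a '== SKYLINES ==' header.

== SKYLINES ==
[[26,17],[32,0]]
[[26,17],[32,0],[42,10],[45,0]]
[[26,17],[32,0],[33,10],[39,0],[42,10],[45,0]]
[[26,17],[32,0],[33,17],[37,10],[39,0],[42,10],[45,0]]
[[26,17],[32,0],[33,17],[37,10],[39,0],[42,10],[45,0]]
[[26,17],[37,10],[39,0],[42,10],[45,0]]
[[26,17],[37,16],[42,10],[45,0]]
[[26,17],[37,16],[42,10],[45,0]]
[[26,17],[37,16],[42,10],[45,6],[48,0]]
[[16,17],[21,0],[26,17],[37,16],[42,10],[45,6],[48,0]]
[[2,17],[21,0],[26,17],[37,16],[42,10],[45,6],[48,0]]
[[2,17],[21,0],[26,17],[37,16],[42,10],[45,6],[48,0]]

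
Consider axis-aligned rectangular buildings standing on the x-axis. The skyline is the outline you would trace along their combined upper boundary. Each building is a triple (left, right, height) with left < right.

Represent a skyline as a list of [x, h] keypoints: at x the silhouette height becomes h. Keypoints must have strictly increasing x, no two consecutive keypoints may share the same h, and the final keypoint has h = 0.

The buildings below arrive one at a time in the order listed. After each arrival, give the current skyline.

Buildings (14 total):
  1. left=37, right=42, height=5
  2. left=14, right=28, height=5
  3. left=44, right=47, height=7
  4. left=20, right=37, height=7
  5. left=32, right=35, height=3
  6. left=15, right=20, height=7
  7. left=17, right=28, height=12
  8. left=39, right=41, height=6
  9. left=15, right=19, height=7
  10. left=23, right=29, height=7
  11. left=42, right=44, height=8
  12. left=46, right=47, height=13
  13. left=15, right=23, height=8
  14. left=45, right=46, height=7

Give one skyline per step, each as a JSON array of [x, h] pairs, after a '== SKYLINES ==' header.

== SKYLINES ==
[[37,5],[42,0]]
[[14,5],[28,0],[37,5],[42,0]]
[[14,5],[28,0],[37,5],[42,0],[44,7],[47,0]]
[[14,5],[20,7],[37,5],[42,0],[44,7],[47,0]]
[[14,5],[20,7],[37,5],[42,0],[44,7],[47,0]]
[[14,5],[15,7],[37,5],[42,0],[44,7],[47,0]]
[[14,5],[15,7],[17,12],[28,7],[37,5],[42,0],[44,7],[47,0]]
[[14,5],[15,7],[17,12],[28,7],[37,5],[39,6],[41,5],[42,0],[44,7],[47,0]]
[[14,5],[15,7],[17,12],[28,7],[37,5],[39,6],[41,5],[42,0],[44,7],[47,0]]
[[14,5],[15,7],[17,12],[28,7],[37,5],[39,6],[41,5],[42,0],[44,7],[47,0]]
[[14,5],[15,7],[17,12],[28,7],[37,5],[39,6],[41,5],[42,8],[44,7],[47,0]]
[[14,5],[15,7],[17,12],[28,7],[37,5],[39,6],[41,5],[42,8],[44,7],[46,13],[47,0]]
[[14,5],[15,8],[17,12],[28,7],[37,5],[39,6],[41,5],[42,8],[44,7],[46,13],[47,0]]
[[14,5],[15,8],[17,12],[28,7],[37,5],[39,6],[41,5],[42,8],[44,7],[46,13],[47,0]]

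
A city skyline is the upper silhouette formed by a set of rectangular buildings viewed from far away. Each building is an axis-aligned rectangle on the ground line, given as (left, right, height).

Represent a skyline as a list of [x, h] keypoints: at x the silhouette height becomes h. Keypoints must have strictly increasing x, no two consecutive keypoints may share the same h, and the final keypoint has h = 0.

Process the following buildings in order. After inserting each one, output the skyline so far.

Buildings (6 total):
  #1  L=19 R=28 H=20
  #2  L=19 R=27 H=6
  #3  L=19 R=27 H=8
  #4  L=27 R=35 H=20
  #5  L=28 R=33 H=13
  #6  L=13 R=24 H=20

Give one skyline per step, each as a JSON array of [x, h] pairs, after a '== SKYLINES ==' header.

== SKYLINES ==
[[19,20],[28,0]]
[[19,20],[28,0]]
[[19,20],[28,0]]
[[19,20],[35,0]]
[[19,20],[35,0]]
[[13,20],[35,0]]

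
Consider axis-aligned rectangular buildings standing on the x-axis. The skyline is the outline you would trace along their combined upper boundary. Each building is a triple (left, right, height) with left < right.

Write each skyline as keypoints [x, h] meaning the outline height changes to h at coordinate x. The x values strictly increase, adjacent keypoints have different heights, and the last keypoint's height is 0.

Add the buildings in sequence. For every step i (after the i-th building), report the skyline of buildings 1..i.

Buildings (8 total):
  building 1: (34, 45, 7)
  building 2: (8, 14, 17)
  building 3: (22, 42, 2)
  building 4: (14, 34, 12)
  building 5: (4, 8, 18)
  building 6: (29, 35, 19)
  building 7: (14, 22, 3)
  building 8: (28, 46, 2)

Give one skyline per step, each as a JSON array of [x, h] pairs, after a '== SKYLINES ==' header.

== SKYLINES ==
[[34,7],[45,0]]
[[8,17],[14,0],[34,7],[45,0]]
[[8,17],[14,0],[22,2],[34,7],[45,0]]
[[8,17],[14,12],[34,7],[45,0]]
[[4,18],[8,17],[14,12],[34,7],[45,0]]
[[4,18],[8,17],[14,12],[29,19],[35,7],[45,0]]
[[4,18],[8,17],[14,12],[29,19],[35,7],[45,0]]
[[4,18],[8,17],[14,12],[29,19],[35,7],[45,2],[46,0]]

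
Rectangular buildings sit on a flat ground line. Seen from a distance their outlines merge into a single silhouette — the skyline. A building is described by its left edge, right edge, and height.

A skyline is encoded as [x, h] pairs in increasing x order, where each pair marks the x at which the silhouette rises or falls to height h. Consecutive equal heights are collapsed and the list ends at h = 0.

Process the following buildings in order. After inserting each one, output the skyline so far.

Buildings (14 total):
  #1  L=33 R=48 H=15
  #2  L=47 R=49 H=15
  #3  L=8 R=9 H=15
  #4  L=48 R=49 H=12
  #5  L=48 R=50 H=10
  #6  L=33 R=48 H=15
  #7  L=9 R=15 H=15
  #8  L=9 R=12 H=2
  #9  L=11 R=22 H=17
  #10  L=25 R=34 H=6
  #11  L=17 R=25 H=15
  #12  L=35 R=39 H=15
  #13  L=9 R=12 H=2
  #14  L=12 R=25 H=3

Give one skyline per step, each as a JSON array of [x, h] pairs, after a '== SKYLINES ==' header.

== SKYLINES ==
[[33,15],[48,0]]
[[33,15],[49,0]]
[[8,15],[9,0],[33,15],[49,0]]
[[8,15],[9,0],[33,15],[49,0]]
[[8,15],[9,0],[33,15],[49,10],[50,0]]
[[8,15],[9,0],[33,15],[49,10],[50,0]]
[[8,15],[15,0],[33,15],[49,10],[50,0]]
[[8,15],[15,0],[33,15],[49,10],[50,0]]
[[8,15],[11,17],[22,0],[33,15],[49,10],[50,0]]
[[8,15],[11,17],[22,0],[25,6],[33,15],[49,10],[50,0]]
[[8,15],[11,17],[22,15],[25,6],[33,15],[49,10],[50,0]]
[[8,15],[11,17],[22,15],[25,6],[33,15],[49,10],[50,0]]
[[8,15],[11,17],[22,15],[25,6],[33,15],[49,10],[50,0]]
[[8,15],[11,17],[22,15],[25,6],[33,15],[49,10],[50,0]]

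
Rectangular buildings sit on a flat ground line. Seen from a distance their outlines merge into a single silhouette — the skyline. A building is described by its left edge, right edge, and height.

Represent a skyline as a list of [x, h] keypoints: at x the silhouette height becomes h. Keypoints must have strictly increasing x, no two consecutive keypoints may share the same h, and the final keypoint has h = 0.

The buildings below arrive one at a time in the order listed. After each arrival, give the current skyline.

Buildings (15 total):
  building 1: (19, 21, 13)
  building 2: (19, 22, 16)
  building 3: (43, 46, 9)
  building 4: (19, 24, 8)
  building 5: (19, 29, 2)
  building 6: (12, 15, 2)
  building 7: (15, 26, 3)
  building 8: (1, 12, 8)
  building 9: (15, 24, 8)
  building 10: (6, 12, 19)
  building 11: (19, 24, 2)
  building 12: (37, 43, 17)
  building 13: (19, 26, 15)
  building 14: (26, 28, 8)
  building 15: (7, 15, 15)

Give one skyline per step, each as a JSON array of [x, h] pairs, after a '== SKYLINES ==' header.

== SKYLINES ==
[[19,13],[21,0]]
[[19,16],[22,0]]
[[19,16],[22,0],[43,9],[46,0]]
[[19,16],[22,8],[24,0],[43,9],[46,0]]
[[19,16],[22,8],[24,2],[29,0],[43,9],[46,0]]
[[12,2],[15,0],[19,16],[22,8],[24,2],[29,0],[43,9],[46,0]]
[[12,2],[15,3],[19,16],[22,8],[24,3],[26,2],[29,0],[43,9],[46,0]]
[[1,8],[12,2],[15,3],[19,16],[22,8],[24,3],[26,2],[29,0],[43,9],[46,0]]
[[1,8],[12,2],[15,8],[19,16],[22,8],[24,3],[26,2],[29,0],[43,9],[46,0]]
[[1,8],[6,19],[12,2],[15,8],[19,16],[22,8],[24,3],[26,2],[29,0],[43,9],[46,0]]
[[1,8],[6,19],[12,2],[15,8],[19,16],[22,8],[24,3],[26,2],[29,0],[43,9],[46,0]]
[[1,8],[6,19],[12,2],[15,8],[19,16],[22,8],[24,3],[26,2],[29,0],[37,17],[43,9],[46,0]]
[[1,8],[6,19],[12,2],[15,8],[19,16],[22,15],[26,2],[29,0],[37,17],[43,9],[46,0]]
[[1,8],[6,19],[12,2],[15,8],[19,16],[22,15],[26,8],[28,2],[29,0],[37,17],[43,9],[46,0]]
[[1,8],[6,19],[12,15],[15,8],[19,16],[22,15],[26,8],[28,2],[29,0],[37,17],[43,9],[46,0]]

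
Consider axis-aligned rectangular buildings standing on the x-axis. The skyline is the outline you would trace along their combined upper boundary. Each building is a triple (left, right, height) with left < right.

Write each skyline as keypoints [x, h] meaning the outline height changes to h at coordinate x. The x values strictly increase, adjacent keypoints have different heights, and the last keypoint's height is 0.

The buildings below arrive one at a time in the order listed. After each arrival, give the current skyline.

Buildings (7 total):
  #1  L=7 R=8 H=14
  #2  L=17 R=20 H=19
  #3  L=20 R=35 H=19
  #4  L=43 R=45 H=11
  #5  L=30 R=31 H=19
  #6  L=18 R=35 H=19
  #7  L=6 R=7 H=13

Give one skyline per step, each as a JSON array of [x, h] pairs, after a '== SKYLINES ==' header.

== SKYLINES ==
[[7,14],[8,0]]
[[7,14],[8,0],[17,19],[20,0]]
[[7,14],[8,0],[17,19],[35,0]]
[[7,14],[8,0],[17,19],[35,0],[43,11],[45,0]]
[[7,14],[8,0],[17,19],[35,0],[43,11],[45,0]]
[[7,14],[8,0],[17,19],[35,0],[43,11],[45,0]]
[[6,13],[7,14],[8,0],[17,19],[35,0],[43,11],[45,0]]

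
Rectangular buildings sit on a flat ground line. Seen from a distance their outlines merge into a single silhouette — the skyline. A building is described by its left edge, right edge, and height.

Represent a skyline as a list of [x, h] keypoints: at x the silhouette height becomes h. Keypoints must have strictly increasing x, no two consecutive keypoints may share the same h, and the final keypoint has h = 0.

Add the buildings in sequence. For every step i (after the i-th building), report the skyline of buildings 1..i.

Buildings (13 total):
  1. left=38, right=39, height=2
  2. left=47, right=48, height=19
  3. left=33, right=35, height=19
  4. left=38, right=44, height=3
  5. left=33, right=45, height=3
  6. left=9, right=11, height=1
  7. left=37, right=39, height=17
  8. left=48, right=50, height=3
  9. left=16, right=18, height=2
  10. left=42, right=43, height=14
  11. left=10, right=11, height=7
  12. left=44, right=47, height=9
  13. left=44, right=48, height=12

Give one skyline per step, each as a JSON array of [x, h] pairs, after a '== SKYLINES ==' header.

== SKYLINES ==
[[38,2],[39,0]]
[[38,2],[39,0],[47,19],[48,0]]
[[33,19],[35,0],[38,2],[39,0],[47,19],[48,0]]
[[33,19],[35,0],[38,3],[44,0],[47,19],[48,0]]
[[33,19],[35,3],[45,0],[47,19],[48,0]]
[[9,1],[11,0],[33,19],[35,3],[45,0],[47,19],[48,0]]
[[9,1],[11,0],[33,19],[35,3],[37,17],[39,3],[45,0],[47,19],[48,0]]
[[9,1],[11,0],[33,19],[35,3],[37,17],[39,3],[45,0],[47,19],[48,3],[50,0]]
[[9,1],[11,0],[16,2],[18,0],[33,19],[35,3],[37,17],[39,3],[45,0],[47,19],[48,3],[50,0]]
[[9,1],[11,0],[16,2],[18,0],[33,19],[35,3],[37,17],[39,3],[42,14],[43,3],[45,0],[47,19],[48,3],[50,0]]
[[9,1],[10,7],[11,0],[16,2],[18,0],[33,19],[35,3],[37,17],[39,3],[42,14],[43,3],[45,0],[47,19],[48,3],[50,0]]
[[9,1],[10,7],[11,0],[16,2],[18,0],[33,19],[35,3],[37,17],[39,3],[42,14],[43,3],[44,9],[47,19],[48,3],[50,0]]
[[9,1],[10,7],[11,0],[16,2],[18,0],[33,19],[35,3],[37,17],[39,3],[42,14],[43,3],[44,12],[47,19],[48,3],[50,0]]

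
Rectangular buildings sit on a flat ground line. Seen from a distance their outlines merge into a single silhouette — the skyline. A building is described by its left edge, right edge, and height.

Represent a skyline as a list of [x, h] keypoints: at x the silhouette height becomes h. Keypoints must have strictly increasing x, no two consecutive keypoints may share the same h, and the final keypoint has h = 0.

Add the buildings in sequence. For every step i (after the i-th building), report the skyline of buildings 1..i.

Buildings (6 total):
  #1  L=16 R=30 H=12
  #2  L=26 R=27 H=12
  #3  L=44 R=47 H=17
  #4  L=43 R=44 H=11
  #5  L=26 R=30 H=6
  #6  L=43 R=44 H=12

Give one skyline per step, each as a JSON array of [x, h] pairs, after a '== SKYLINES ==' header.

== SKYLINES ==
[[16,12],[30,0]]
[[16,12],[30,0]]
[[16,12],[30,0],[44,17],[47,0]]
[[16,12],[30,0],[43,11],[44,17],[47,0]]
[[16,12],[30,0],[43,11],[44,17],[47,0]]
[[16,12],[30,0],[43,12],[44,17],[47,0]]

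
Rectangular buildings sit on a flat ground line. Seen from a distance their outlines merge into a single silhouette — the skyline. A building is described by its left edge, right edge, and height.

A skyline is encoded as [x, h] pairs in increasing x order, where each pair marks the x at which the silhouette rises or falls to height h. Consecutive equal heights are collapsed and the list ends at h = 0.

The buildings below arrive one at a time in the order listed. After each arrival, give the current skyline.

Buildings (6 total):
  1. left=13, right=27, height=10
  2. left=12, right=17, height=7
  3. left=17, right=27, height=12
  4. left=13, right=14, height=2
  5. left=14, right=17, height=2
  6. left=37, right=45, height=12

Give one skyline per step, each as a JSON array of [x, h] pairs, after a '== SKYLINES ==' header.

== SKYLINES ==
[[13,10],[27,0]]
[[12,7],[13,10],[27,0]]
[[12,7],[13,10],[17,12],[27,0]]
[[12,7],[13,10],[17,12],[27,0]]
[[12,7],[13,10],[17,12],[27,0]]
[[12,7],[13,10],[17,12],[27,0],[37,12],[45,0]]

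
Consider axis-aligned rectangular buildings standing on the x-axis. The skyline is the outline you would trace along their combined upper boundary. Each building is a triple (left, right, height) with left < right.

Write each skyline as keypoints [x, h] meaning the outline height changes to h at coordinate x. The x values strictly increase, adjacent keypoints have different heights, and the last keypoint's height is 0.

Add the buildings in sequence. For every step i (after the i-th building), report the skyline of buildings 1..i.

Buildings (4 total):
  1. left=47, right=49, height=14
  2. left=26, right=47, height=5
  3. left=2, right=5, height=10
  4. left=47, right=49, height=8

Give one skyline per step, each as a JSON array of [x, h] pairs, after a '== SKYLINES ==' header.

== SKYLINES ==
[[47,14],[49,0]]
[[26,5],[47,14],[49,0]]
[[2,10],[5,0],[26,5],[47,14],[49,0]]
[[2,10],[5,0],[26,5],[47,14],[49,0]]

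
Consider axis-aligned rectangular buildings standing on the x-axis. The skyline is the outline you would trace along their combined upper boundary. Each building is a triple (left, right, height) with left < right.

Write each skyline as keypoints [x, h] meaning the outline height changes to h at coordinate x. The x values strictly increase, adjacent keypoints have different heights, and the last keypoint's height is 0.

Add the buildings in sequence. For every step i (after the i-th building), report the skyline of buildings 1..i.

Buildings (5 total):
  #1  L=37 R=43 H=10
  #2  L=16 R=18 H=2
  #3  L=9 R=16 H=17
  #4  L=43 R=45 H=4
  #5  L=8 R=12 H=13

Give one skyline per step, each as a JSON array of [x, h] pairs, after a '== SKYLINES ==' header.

== SKYLINES ==
[[37,10],[43,0]]
[[16,2],[18,0],[37,10],[43,0]]
[[9,17],[16,2],[18,0],[37,10],[43,0]]
[[9,17],[16,2],[18,0],[37,10],[43,4],[45,0]]
[[8,13],[9,17],[16,2],[18,0],[37,10],[43,4],[45,0]]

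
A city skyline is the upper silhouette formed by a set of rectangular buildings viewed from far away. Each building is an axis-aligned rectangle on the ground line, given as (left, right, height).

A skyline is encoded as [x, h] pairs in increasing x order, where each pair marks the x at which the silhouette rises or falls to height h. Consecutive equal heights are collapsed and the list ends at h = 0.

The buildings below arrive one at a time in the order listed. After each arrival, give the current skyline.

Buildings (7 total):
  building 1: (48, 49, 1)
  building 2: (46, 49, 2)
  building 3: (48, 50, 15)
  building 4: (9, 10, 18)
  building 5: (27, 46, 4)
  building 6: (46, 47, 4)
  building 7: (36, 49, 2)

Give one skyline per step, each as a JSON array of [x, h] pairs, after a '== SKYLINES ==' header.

== SKYLINES ==
[[48,1],[49,0]]
[[46,2],[49,0]]
[[46,2],[48,15],[50,0]]
[[9,18],[10,0],[46,2],[48,15],[50,0]]
[[9,18],[10,0],[27,4],[46,2],[48,15],[50,0]]
[[9,18],[10,0],[27,4],[47,2],[48,15],[50,0]]
[[9,18],[10,0],[27,4],[47,2],[48,15],[50,0]]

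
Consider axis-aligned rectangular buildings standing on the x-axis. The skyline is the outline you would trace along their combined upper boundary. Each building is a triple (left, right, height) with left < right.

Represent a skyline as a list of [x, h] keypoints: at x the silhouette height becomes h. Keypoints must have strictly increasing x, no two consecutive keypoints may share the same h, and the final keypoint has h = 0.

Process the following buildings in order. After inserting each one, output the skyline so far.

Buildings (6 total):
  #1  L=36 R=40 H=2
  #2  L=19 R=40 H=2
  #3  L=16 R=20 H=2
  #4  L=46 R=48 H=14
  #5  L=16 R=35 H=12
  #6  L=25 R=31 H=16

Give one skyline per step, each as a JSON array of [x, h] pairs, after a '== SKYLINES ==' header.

== SKYLINES ==
[[36,2],[40,0]]
[[19,2],[40,0]]
[[16,2],[40,0]]
[[16,2],[40,0],[46,14],[48,0]]
[[16,12],[35,2],[40,0],[46,14],[48,0]]
[[16,12],[25,16],[31,12],[35,2],[40,0],[46,14],[48,0]]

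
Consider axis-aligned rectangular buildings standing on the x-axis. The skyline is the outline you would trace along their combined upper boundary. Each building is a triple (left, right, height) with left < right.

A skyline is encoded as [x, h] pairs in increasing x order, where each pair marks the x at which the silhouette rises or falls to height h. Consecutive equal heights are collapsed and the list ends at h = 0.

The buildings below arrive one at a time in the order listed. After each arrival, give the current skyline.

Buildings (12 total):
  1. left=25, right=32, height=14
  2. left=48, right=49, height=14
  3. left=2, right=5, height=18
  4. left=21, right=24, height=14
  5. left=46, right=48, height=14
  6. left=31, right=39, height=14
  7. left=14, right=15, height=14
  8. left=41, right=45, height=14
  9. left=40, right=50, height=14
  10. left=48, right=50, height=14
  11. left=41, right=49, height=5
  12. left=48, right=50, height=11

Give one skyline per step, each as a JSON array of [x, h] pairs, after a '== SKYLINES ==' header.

== SKYLINES ==
[[25,14],[32,0]]
[[25,14],[32,0],[48,14],[49,0]]
[[2,18],[5,0],[25,14],[32,0],[48,14],[49,0]]
[[2,18],[5,0],[21,14],[24,0],[25,14],[32,0],[48,14],[49,0]]
[[2,18],[5,0],[21,14],[24,0],[25,14],[32,0],[46,14],[49,0]]
[[2,18],[5,0],[21,14],[24,0],[25,14],[39,0],[46,14],[49,0]]
[[2,18],[5,0],[14,14],[15,0],[21,14],[24,0],[25,14],[39,0],[46,14],[49,0]]
[[2,18],[5,0],[14,14],[15,0],[21,14],[24,0],[25,14],[39,0],[41,14],[45,0],[46,14],[49,0]]
[[2,18],[5,0],[14,14],[15,0],[21,14],[24,0],[25,14],[39,0],[40,14],[50,0]]
[[2,18],[5,0],[14,14],[15,0],[21,14],[24,0],[25,14],[39,0],[40,14],[50,0]]
[[2,18],[5,0],[14,14],[15,0],[21,14],[24,0],[25,14],[39,0],[40,14],[50,0]]
[[2,18],[5,0],[14,14],[15,0],[21,14],[24,0],[25,14],[39,0],[40,14],[50,0]]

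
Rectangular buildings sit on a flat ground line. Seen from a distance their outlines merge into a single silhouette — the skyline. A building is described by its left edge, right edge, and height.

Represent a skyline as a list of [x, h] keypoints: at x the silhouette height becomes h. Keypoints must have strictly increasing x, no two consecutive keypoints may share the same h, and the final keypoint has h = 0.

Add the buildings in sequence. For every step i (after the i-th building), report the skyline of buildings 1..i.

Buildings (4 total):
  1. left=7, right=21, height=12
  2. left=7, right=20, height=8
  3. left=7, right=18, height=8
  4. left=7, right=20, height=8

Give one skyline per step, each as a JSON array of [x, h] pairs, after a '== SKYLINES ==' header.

== SKYLINES ==
[[7,12],[21,0]]
[[7,12],[21,0]]
[[7,12],[21,0]]
[[7,12],[21,0]]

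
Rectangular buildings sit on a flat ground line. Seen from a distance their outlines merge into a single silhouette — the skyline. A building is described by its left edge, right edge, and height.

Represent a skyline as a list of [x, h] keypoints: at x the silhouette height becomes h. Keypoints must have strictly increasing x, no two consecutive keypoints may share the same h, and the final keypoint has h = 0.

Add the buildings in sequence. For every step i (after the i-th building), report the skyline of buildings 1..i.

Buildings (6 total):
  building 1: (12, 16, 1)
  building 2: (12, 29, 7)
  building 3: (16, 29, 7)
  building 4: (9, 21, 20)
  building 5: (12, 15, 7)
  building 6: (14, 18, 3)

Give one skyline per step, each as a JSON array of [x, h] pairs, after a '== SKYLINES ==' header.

== SKYLINES ==
[[12,1],[16,0]]
[[12,7],[29,0]]
[[12,7],[29,0]]
[[9,20],[21,7],[29,0]]
[[9,20],[21,7],[29,0]]
[[9,20],[21,7],[29,0]]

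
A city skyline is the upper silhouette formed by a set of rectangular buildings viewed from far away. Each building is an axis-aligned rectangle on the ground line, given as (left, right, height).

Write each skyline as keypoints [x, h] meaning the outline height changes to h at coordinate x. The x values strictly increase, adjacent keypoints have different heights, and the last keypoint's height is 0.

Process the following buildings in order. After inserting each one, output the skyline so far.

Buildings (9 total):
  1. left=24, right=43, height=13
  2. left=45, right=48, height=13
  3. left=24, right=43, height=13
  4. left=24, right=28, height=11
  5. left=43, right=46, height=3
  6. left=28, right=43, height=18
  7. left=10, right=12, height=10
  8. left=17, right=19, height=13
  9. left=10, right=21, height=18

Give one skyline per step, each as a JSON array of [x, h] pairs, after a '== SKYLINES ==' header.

== SKYLINES ==
[[24,13],[43,0]]
[[24,13],[43,0],[45,13],[48,0]]
[[24,13],[43,0],[45,13],[48,0]]
[[24,13],[43,0],[45,13],[48,0]]
[[24,13],[43,3],[45,13],[48,0]]
[[24,13],[28,18],[43,3],[45,13],[48,0]]
[[10,10],[12,0],[24,13],[28,18],[43,3],[45,13],[48,0]]
[[10,10],[12,0],[17,13],[19,0],[24,13],[28,18],[43,3],[45,13],[48,0]]
[[10,18],[21,0],[24,13],[28,18],[43,3],[45,13],[48,0]]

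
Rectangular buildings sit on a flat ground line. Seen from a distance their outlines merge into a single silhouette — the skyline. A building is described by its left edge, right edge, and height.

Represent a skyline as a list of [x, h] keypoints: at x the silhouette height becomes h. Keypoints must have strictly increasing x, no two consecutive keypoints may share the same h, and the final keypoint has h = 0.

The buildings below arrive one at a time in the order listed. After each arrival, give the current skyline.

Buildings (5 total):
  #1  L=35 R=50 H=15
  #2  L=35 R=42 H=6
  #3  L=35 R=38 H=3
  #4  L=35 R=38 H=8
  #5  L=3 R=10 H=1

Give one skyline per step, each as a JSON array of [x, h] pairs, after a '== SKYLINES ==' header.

== SKYLINES ==
[[35,15],[50,0]]
[[35,15],[50,0]]
[[35,15],[50,0]]
[[35,15],[50,0]]
[[3,1],[10,0],[35,15],[50,0]]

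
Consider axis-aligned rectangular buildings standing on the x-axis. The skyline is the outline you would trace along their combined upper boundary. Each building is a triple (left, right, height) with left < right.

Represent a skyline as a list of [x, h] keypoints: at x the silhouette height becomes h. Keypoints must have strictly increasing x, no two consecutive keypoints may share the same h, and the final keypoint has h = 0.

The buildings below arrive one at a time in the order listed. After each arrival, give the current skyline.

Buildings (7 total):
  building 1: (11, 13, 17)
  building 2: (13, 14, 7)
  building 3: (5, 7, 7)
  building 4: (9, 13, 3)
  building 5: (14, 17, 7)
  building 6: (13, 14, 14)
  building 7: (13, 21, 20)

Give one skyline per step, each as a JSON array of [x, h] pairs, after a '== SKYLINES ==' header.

== SKYLINES ==
[[11,17],[13,0]]
[[11,17],[13,7],[14,0]]
[[5,7],[7,0],[11,17],[13,7],[14,0]]
[[5,7],[7,0],[9,3],[11,17],[13,7],[14,0]]
[[5,7],[7,0],[9,3],[11,17],[13,7],[17,0]]
[[5,7],[7,0],[9,3],[11,17],[13,14],[14,7],[17,0]]
[[5,7],[7,0],[9,3],[11,17],[13,20],[21,0]]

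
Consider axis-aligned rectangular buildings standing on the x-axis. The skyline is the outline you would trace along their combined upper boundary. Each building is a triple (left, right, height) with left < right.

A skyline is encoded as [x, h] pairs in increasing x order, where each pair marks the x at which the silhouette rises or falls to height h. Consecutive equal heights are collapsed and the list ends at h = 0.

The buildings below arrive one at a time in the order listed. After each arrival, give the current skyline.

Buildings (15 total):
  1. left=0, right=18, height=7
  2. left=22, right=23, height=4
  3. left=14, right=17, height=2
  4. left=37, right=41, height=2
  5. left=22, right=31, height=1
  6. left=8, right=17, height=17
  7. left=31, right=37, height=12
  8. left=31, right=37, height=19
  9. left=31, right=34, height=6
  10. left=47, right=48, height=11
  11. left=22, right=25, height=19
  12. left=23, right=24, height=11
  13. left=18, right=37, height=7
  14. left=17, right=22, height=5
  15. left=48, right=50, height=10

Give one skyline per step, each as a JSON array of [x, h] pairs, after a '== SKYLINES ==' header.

== SKYLINES ==
[[0,7],[18,0]]
[[0,7],[18,0],[22,4],[23,0]]
[[0,7],[18,0],[22,4],[23,0]]
[[0,7],[18,0],[22,4],[23,0],[37,2],[41,0]]
[[0,7],[18,0],[22,4],[23,1],[31,0],[37,2],[41,0]]
[[0,7],[8,17],[17,7],[18,0],[22,4],[23,1],[31,0],[37,2],[41,0]]
[[0,7],[8,17],[17,7],[18,0],[22,4],[23,1],[31,12],[37,2],[41,0]]
[[0,7],[8,17],[17,7],[18,0],[22,4],[23,1],[31,19],[37,2],[41,0]]
[[0,7],[8,17],[17,7],[18,0],[22,4],[23,1],[31,19],[37,2],[41,0]]
[[0,7],[8,17],[17,7],[18,0],[22,4],[23,1],[31,19],[37,2],[41,0],[47,11],[48,0]]
[[0,7],[8,17],[17,7],[18,0],[22,19],[25,1],[31,19],[37,2],[41,0],[47,11],[48,0]]
[[0,7],[8,17],[17,7],[18,0],[22,19],[25,1],[31,19],[37,2],[41,0],[47,11],[48,0]]
[[0,7],[8,17],[17,7],[22,19],[25,7],[31,19],[37,2],[41,0],[47,11],[48,0]]
[[0,7],[8,17],[17,7],[22,19],[25,7],[31,19],[37,2],[41,0],[47,11],[48,0]]
[[0,7],[8,17],[17,7],[22,19],[25,7],[31,19],[37,2],[41,0],[47,11],[48,10],[50,0]]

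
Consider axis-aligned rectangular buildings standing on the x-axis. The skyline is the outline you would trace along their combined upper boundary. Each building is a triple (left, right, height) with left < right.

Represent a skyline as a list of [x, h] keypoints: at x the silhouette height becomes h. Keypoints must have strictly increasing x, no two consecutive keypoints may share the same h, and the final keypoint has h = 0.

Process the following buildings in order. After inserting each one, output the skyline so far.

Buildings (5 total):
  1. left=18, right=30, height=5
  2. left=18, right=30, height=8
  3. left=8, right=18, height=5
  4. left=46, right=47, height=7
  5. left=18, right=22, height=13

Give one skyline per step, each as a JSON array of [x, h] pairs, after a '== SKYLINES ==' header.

== SKYLINES ==
[[18,5],[30,0]]
[[18,8],[30,0]]
[[8,5],[18,8],[30,0]]
[[8,5],[18,8],[30,0],[46,7],[47,0]]
[[8,5],[18,13],[22,8],[30,0],[46,7],[47,0]]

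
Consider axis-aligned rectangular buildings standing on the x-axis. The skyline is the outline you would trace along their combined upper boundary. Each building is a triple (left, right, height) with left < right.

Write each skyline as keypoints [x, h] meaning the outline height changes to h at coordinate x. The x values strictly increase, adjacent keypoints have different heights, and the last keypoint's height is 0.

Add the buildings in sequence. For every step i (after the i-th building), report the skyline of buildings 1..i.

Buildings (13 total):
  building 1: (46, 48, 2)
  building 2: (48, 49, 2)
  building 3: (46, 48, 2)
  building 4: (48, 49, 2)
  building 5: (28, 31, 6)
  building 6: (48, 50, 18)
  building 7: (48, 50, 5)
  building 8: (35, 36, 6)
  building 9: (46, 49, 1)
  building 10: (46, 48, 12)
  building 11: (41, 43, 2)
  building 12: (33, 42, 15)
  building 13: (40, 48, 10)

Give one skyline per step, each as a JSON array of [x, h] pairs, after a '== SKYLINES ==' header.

== SKYLINES ==
[[46,2],[48,0]]
[[46,2],[49,0]]
[[46,2],[49,0]]
[[46,2],[49,0]]
[[28,6],[31,0],[46,2],[49,0]]
[[28,6],[31,0],[46,2],[48,18],[50,0]]
[[28,6],[31,0],[46,2],[48,18],[50,0]]
[[28,6],[31,0],[35,6],[36,0],[46,2],[48,18],[50,0]]
[[28,6],[31,0],[35,6],[36,0],[46,2],[48,18],[50,0]]
[[28,6],[31,0],[35,6],[36,0],[46,12],[48,18],[50,0]]
[[28,6],[31,0],[35,6],[36,0],[41,2],[43,0],[46,12],[48,18],[50,0]]
[[28,6],[31,0],[33,15],[42,2],[43,0],[46,12],[48,18],[50,0]]
[[28,6],[31,0],[33,15],[42,10],[46,12],[48,18],[50,0]]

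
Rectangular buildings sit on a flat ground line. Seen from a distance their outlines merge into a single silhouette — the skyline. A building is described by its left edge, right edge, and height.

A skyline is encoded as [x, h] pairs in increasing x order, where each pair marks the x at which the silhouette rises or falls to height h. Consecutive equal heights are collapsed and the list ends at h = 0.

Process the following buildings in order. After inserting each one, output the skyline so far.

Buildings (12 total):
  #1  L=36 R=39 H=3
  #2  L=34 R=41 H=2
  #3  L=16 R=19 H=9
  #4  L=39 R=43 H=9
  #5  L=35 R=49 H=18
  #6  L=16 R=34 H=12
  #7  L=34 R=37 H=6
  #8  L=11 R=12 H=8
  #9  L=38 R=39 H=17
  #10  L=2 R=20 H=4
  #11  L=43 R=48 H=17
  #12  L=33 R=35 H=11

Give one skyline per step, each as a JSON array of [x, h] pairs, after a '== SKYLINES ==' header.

== SKYLINES ==
[[36,3],[39,0]]
[[34,2],[36,3],[39,2],[41,0]]
[[16,9],[19,0],[34,2],[36,3],[39,2],[41,0]]
[[16,9],[19,0],[34,2],[36,3],[39,9],[43,0]]
[[16,9],[19,0],[34,2],[35,18],[49,0]]
[[16,12],[34,2],[35,18],[49,0]]
[[16,12],[34,6],[35,18],[49,0]]
[[11,8],[12,0],[16,12],[34,6],[35,18],[49,0]]
[[11,8],[12,0],[16,12],[34,6],[35,18],[49,0]]
[[2,4],[11,8],[12,4],[16,12],[34,6],[35,18],[49,0]]
[[2,4],[11,8],[12,4],[16,12],[34,6],[35,18],[49,0]]
[[2,4],[11,8],[12,4],[16,12],[34,11],[35,18],[49,0]]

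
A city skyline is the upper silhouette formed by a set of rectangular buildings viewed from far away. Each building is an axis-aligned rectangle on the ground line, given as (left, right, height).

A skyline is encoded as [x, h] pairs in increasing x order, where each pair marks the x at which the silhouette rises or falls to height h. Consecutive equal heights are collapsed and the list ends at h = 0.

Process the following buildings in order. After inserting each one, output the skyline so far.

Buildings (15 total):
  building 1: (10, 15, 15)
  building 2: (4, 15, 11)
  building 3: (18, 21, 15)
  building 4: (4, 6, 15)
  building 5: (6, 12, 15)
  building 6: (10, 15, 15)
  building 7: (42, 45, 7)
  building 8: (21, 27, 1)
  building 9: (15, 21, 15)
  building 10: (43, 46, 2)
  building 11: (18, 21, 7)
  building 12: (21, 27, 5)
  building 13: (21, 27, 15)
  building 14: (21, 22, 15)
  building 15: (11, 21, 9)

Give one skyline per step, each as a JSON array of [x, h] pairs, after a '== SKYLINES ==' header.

== SKYLINES ==
[[10,15],[15,0]]
[[4,11],[10,15],[15,0]]
[[4,11],[10,15],[15,0],[18,15],[21,0]]
[[4,15],[6,11],[10,15],[15,0],[18,15],[21,0]]
[[4,15],[15,0],[18,15],[21,0]]
[[4,15],[15,0],[18,15],[21,0]]
[[4,15],[15,0],[18,15],[21,0],[42,7],[45,0]]
[[4,15],[15,0],[18,15],[21,1],[27,0],[42,7],[45,0]]
[[4,15],[21,1],[27,0],[42,7],[45,0]]
[[4,15],[21,1],[27,0],[42,7],[45,2],[46,0]]
[[4,15],[21,1],[27,0],[42,7],[45,2],[46,0]]
[[4,15],[21,5],[27,0],[42,7],[45,2],[46,0]]
[[4,15],[27,0],[42,7],[45,2],[46,0]]
[[4,15],[27,0],[42,7],[45,2],[46,0]]
[[4,15],[27,0],[42,7],[45,2],[46,0]]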